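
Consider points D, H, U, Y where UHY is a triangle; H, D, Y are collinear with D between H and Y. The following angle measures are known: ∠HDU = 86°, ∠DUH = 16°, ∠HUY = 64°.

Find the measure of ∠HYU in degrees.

1. ∠DHU = 78°  [△UHD]
2. ∠UHY = 78°  [D on ray HY]
3. ∠HYU = 38°  [△UHY]

∠HYU = 38°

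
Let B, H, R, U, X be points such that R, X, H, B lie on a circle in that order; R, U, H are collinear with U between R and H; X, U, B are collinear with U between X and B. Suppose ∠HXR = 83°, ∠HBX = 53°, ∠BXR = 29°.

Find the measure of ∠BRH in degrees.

∠BRH = 54°

1. ∠HBR = 97°  [cyclic RXHB, opposite ∠X+∠B]
2. ∠BHR = 29°  [same arc RB]
3. ∠BRH = 54°  [△RHB]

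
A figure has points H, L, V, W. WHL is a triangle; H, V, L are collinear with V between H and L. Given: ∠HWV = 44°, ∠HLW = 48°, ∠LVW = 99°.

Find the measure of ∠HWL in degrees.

∠HWL = 77°

1. ∠HVW = 81°  [linear pair at V on HL]
2. ∠VHW = 55°  [△WHV]
3. ∠LHW = 55°  [V on ray HL]
4. ∠HWL = 77°  [△WHL]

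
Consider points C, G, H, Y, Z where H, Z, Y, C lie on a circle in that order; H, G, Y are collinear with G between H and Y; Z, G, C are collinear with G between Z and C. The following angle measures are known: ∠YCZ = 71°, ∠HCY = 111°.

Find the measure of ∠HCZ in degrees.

∠HCZ = 40°

1. ∠YHZ = 71°  [same arc ZY]
2. ∠HZY = 69°  [cyclic HZYC, opposite ∠Z+∠C]
3. ∠HYZ = 40°  [△HZY]
4. ∠HCZ = 40°  [same arc HZ]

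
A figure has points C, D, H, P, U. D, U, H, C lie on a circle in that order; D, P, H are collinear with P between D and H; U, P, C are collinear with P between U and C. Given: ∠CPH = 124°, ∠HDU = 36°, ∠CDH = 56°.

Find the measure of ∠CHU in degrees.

1. ∠HCU = 36°  [same arc UH]
2. ∠CUH = 56°  [same arc HC]
3. ∠CHU = 88°  [△UHC]

∠CHU = 88°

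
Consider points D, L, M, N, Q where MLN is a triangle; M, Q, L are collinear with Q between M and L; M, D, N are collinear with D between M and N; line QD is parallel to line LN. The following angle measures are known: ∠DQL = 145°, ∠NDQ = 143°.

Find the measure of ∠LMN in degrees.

∠LMN = 108°

1. ∠DQM = 35°  [linear pair at Q on ML]
2. ∠MDQ = 37°  [linear pair at D on MN]
3. ∠DMQ = 108°  [△MQD]
4. ∠LMN = 108°  [Q on ML, D on MN]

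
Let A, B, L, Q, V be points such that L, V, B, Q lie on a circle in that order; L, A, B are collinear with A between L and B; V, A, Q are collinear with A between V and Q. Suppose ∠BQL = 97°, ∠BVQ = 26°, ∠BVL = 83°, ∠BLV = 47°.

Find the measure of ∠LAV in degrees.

∠LAV = 76°

1. ∠LBV = 50°  [△LVB]
2. ∠BAV = 104°  [△VAB]
3. ∠LAV = 76°  [linear pair at A on LB]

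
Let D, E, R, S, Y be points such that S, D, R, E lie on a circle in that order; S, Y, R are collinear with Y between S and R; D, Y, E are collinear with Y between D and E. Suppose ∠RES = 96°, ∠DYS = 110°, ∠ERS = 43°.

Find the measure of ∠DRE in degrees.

1. ∠ESR = 41°  [△SRE]
2. ∠EYR = 110°  [vertical angles at Y]
3. ∠DER = 27°  [△RYE]
4. ∠EDR = 41°  [same arc RE]
5. ∠DRE = 112°  [△DRE]

∠DRE = 112°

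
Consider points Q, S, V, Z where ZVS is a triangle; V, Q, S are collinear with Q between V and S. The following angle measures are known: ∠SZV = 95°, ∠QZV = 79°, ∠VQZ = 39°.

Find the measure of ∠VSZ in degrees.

∠VSZ = 23°

1. ∠QVZ = 62°  [△ZVQ]
2. ∠SVZ = 62°  [Q on ray VS]
3. ∠VSZ = 23°  [△ZVS]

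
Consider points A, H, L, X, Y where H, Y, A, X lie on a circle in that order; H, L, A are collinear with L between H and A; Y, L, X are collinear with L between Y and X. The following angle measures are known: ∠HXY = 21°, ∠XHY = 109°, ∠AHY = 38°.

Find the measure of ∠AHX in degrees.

1. ∠HAY = 21°  [same arc HY]
2. ∠HYX = 50°  [△HYX]
3. ∠AYH = 121°  [△HYA]
4. ∠HAX = 50°  [same arc HX]
5. ∠AXH = 59°  [cyclic HYAX, opposite ∠Y+∠X]
6. ∠AHX = 71°  [△HAX]

∠AHX = 71°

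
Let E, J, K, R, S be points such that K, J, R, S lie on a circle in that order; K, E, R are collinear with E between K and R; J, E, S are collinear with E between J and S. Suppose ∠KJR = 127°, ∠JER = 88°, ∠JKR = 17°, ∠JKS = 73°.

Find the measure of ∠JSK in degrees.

∠JSK = 36°

1. ∠JEK = 92°  [linear pair at E on KR]
2. ∠KJS = 71°  [△KEJ]
3. ∠JSK = 36°  [△KJS]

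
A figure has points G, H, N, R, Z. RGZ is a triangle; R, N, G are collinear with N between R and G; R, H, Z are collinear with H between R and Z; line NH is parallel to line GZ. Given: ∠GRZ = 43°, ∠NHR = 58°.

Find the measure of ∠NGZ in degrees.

1. ∠HRN = 43°  [N on RG, H on RZ]
2. ∠HNR = 79°  [△RNH]
3. ∠GNH = 101°  [linear pair at N on RG]
4. ∠NGZ = 79°  [NH∥GZ, co-interior at G–N]

∠NGZ = 79°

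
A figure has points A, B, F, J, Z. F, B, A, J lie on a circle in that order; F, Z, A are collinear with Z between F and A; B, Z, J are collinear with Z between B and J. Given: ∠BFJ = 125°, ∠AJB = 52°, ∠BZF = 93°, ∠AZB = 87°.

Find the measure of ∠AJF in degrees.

∠AJF = 72°

1. ∠BAJ = 55°  [cyclic FBAJ, opposite ∠F+∠A]
2. ∠AFB = 52°  [same arc BA]
3. ∠ABJ = 73°  [△BAJ]
4. ∠BAF = 20°  [△BZA]
5. ∠ABF = 108°  [△FBA]
6. ∠AJF = 72°  [cyclic FBAJ, opposite ∠B+∠J]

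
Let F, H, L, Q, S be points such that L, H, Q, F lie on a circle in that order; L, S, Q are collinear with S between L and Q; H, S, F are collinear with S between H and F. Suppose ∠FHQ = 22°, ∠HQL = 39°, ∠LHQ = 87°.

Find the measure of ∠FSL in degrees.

∠FSL = 119°

1. ∠FLQ = 22°  [same arc QF]
2. ∠HFL = 39°  [same arc LH]
3. ∠FSL = 119°  [△LSF]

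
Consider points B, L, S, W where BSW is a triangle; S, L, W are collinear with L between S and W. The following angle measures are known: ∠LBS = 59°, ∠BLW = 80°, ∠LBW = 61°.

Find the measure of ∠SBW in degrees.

∠SBW = 120°

1. ∠BWL = 39°  [△BLW]
2. ∠BLS = 100°  [linear pair at L on SW]
3. ∠BWS = 39°  [L on ray WS]
4. ∠BSL = 21°  [△BSL]
5. ∠BSW = 21°  [L on ray SW]
6. ∠SBW = 120°  [△BSW]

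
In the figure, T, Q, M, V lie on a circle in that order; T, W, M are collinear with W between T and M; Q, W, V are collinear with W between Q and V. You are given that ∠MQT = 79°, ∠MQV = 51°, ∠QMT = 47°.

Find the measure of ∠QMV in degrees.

∠QMV = 75°

1. ∠MTQ = 54°  [△TQM]
2. ∠MVQ = 54°  [same arc QM]
3. ∠QMV = 75°  [△QMV]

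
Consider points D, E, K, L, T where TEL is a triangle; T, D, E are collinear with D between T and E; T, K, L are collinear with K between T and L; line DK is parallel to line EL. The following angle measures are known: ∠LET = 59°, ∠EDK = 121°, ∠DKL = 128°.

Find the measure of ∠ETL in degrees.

∠ETL = 69°

1. ∠KDT = 59°  [DK∥EL, corresponding at D]
2. ∠DKT = 52°  [linear pair at K on TL]
3. ∠DTK = 69°  [△TDK]
4. ∠ETL = 69°  [D on TE, K on TL]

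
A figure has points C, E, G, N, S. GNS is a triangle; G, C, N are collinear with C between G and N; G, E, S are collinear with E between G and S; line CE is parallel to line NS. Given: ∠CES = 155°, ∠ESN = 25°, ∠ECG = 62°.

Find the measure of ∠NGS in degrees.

∠NGS = 93°

1. ∠GSN = 25°  [E on ray SG]
2. ∠GNS = 62°  [CE∥NS, corresponding at C]
3. ∠NGS = 93°  [△GNS]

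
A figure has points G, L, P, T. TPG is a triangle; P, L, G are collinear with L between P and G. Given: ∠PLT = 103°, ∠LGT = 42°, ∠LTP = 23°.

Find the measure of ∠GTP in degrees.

1. ∠LPT = 54°  [△TPL]
2. ∠PGT = 42°  [L on ray GP]
3. ∠GPT = 54°  [L on ray PG]
4. ∠GTP = 84°  [△TPG]

∠GTP = 84°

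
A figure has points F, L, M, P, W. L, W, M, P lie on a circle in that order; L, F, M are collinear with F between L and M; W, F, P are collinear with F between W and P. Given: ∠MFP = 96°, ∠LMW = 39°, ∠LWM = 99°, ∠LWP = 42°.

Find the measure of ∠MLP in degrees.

∠MLP = 57°

1. ∠LFP = 84°  [linear pair at F on LM]
2. ∠LPW = 39°  [same arc LW]
3. ∠MLP = 57°  [△LFP]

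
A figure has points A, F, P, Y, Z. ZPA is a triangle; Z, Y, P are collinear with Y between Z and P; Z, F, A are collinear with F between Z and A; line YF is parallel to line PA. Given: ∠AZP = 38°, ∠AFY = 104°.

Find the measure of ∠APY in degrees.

∠APY = 66°

1. ∠FZY = 38°  [Y on ZP, F on ZA]
2. ∠YFZ = 76°  [linear pair at F on ZA]
3. ∠FYZ = 66°  [△ZYF]
4. ∠FYP = 114°  [linear pair at Y on ZP]
5. ∠APY = 66°  [YF∥PA, co-interior at P–Y]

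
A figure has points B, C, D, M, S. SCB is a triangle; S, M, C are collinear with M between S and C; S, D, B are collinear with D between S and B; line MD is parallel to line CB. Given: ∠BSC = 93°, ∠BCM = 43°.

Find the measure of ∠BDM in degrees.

∠BDM = 136°

1. ∠BCS = 43°  [M on ray CS]
2. ∠CBS = 44°  [△SCB]
3. ∠MDS = 44°  [MD∥CB, corresponding at D]
4. ∠BDM = 136°  [linear pair at D on SB]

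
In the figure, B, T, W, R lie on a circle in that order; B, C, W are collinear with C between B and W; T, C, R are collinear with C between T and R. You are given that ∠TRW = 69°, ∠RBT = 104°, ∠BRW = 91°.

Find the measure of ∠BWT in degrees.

∠BWT = 22°

1. ∠TBW = 69°  [same arc TW]
2. ∠BTW = 89°  [cyclic BTWR, opposite ∠T+∠R]
3. ∠BWT = 22°  [△BTW]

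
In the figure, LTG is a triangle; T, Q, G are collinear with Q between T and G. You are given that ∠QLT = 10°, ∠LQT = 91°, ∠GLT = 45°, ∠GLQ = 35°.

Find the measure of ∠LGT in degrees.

∠LGT = 56°

1. ∠GQL = 89°  [linear pair at Q on TG]
2. ∠LGQ = 56°  [△LQG]
3. ∠LGT = 56°  [Q on ray GT]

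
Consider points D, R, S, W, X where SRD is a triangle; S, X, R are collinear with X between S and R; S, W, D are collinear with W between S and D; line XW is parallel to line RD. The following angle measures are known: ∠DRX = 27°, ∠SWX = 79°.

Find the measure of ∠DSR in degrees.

1. ∠DRS = 27°  [X on ray RS]
2. ∠RDS = 79°  [XW∥RD, corresponding at W]
3. ∠DSR = 74°  [△SRD]

∠DSR = 74°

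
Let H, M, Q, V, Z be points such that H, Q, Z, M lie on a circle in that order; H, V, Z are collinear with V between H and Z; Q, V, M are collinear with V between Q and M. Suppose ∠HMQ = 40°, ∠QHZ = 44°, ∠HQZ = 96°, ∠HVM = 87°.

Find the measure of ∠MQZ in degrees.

1. ∠HZQ = 40°  [same arc HQ]
2. ∠QVZ = 87°  [vertical angles at V]
3. ∠MQZ = 53°  [△QVZ]

∠MQZ = 53°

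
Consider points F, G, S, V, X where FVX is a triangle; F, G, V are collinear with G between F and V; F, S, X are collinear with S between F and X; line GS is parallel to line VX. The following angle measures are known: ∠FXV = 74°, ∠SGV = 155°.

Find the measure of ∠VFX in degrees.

∠VFX = 81°

1. ∠FSG = 74°  [GS∥VX, corresponding at S]
2. ∠FGS = 25°  [linear pair at G on FV]
3. ∠GFS = 81°  [△FGS]
4. ∠VFX = 81°  [G on FV, S on FX]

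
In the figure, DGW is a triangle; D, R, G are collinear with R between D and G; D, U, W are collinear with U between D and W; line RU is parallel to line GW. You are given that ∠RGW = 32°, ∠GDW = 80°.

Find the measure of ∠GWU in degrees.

1. ∠DGW = 32°  [R on ray GD]
2. ∠DWG = 68°  [△DGW]
3. ∠GWU = 68°  [U on ray WD]

∠GWU = 68°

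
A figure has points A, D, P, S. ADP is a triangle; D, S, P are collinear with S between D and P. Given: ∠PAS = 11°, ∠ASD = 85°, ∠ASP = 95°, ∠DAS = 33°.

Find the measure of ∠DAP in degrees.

1. ∠APS = 74°  [△ASP]
2. ∠ADS = 62°  [△ADS]
3. ∠APD = 74°  [S on ray PD]
4. ∠ADP = 62°  [S on ray DP]
5. ∠DAP = 44°  [△ADP]

∠DAP = 44°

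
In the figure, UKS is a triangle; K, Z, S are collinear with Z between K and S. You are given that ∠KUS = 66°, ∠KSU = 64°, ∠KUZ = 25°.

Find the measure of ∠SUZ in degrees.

∠SUZ = 41°

1. ∠SKU = 50°  [△UKS]
2. ∠USZ = 64°  [Z on ray SK]
3. ∠UKZ = 50°  [Z on ray KS]
4. ∠KZU = 105°  [△UKZ]
5. ∠SZU = 75°  [linear pair at Z on KS]
6. ∠SUZ = 41°  [△UZS]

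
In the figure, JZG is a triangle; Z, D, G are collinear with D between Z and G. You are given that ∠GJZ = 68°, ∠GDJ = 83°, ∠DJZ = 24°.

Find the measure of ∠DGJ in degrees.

∠DGJ = 53°

1. ∠JDZ = 97°  [linear pair at D on ZG]
2. ∠DZJ = 59°  [△JZD]
3. ∠GZJ = 59°  [D on ray ZG]
4. ∠JGZ = 53°  [△JZG]
5. ∠DGJ = 53°  [D on ray GZ]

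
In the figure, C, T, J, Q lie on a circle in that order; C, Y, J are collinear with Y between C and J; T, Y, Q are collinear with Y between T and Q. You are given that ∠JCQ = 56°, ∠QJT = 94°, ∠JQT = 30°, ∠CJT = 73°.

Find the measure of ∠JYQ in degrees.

1. ∠QCT = 86°  [cyclic CTJQ, opposite ∠C+∠J]
2. ∠JCT = 30°  [same arc TJ]
3. ∠CQT = 73°  [same arc CT]
4. ∠CTQ = 21°  [△CTQ]
5. ∠CYT = 129°  [△CYT]
6. ∠JYQ = 129°  [vertical angles at Y]

∠JYQ = 129°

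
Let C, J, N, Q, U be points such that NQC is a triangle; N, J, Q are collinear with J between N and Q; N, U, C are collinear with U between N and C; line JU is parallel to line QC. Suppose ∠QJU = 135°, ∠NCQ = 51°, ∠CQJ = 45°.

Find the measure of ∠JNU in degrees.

1. ∠NJU = 45°  [linear pair at J on NQ]
2. ∠JUN = 51°  [JU∥QC, corresponding at U]
3. ∠JNU = 84°  [△NJU]

∠JNU = 84°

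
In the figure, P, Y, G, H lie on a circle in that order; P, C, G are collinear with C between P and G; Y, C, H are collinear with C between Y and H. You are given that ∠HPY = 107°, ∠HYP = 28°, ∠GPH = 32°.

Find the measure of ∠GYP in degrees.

1. ∠HGP = 28°  [same arc PH]
2. ∠GHP = 120°  [△PGH]
3. ∠GYP = 60°  [cyclic PYGH, opposite ∠Y+∠H]

∠GYP = 60°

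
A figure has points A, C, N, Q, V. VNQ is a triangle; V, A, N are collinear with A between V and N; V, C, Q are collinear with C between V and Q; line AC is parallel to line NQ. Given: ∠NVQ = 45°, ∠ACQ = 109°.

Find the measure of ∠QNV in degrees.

1. ∠AVC = 45°  [A on VN, C on VQ]
2. ∠ACV = 71°  [linear pair at C on VQ]
3. ∠CAV = 64°  [△VAC]
4. ∠QNV = 64°  [AC∥NQ, corresponding at A]

∠QNV = 64°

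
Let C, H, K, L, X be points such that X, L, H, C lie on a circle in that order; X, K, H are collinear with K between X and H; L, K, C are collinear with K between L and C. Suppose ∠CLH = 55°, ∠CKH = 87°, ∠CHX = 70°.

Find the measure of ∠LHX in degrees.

1. ∠CXH = 55°  [same arc HC]
2. ∠CKX = 93°  [linear pair at K on XH]
3. ∠LCX = 32°  [△XKC]
4. ∠LHX = 32°  [same arc XL]

∠LHX = 32°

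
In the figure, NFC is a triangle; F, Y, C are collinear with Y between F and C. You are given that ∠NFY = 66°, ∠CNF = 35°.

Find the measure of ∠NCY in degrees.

1. ∠CFN = 66°  [Y on ray FC]
2. ∠FCN = 79°  [△NFC]
3. ∠NCY = 79°  [Y on ray CF]

∠NCY = 79°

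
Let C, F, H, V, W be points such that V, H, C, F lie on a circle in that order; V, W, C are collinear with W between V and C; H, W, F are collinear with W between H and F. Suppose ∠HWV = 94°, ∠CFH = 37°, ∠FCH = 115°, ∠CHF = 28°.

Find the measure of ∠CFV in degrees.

∠CFV = 103°

1. ∠CWF = 94°  [vertical angles at W]
2. ∠FCV = 49°  [△CWF]
3. ∠CVF = 28°  [same arc CF]
4. ∠CFV = 103°  [△VCF]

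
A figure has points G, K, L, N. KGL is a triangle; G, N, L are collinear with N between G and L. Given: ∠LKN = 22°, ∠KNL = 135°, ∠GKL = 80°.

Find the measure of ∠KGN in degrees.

∠KGN = 77°

1. ∠KLN = 23°  [△KNL]
2. ∠GLK = 23°  [N on ray LG]
3. ∠KGL = 77°  [△KGL]
4. ∠KGN = 77°  [N on ray GL]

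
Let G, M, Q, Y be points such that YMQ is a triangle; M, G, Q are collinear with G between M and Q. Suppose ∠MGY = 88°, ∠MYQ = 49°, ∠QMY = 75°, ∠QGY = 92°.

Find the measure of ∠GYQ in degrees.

∠GYQ = 32°

1. ∠MQY = 56°  [△YMQ]
2. ∠GQY = 56°  [G on ray QM]
3. ∠GYQ = 32°  [△YGQ]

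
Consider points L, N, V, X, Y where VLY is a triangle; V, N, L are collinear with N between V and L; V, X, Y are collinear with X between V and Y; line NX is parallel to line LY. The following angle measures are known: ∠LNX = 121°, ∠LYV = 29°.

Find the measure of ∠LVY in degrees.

1. ∠VNX = 59°  [linear pair at N on VL]
2. ∠NXV = 29°  [NX∥LY, corresponding at X]
3. ∠NVX = 92°  [△VNX]
4. ∠LVY = 92°  [N on VL, X on VY]

∠LVY = 92°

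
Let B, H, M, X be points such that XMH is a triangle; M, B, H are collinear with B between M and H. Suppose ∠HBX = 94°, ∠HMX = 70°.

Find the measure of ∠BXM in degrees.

∠BXM = 24°

1. ∠MBX = 86°  [linear pair at B on MH]
2. ∠BMX = 70°  [B on ray MH]
3. ∠BXM = 24°  [△XMB]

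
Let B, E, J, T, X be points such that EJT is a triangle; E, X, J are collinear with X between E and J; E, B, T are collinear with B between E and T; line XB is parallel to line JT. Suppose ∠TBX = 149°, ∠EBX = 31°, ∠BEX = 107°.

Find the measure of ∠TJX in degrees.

1. ∠BXE = 42°  [△EXB]
2. ∠BXJ = 138°  [linear pair at X on EJ]
3. ∠TJX = 42°  [XB∥JT, co-interior at J–X]

∠TJX = 42°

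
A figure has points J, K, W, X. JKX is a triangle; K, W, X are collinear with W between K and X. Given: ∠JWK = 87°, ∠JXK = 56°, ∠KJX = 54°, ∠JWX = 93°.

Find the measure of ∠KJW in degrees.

∠KJW = 23°

1. ∠JKX = 70°  [△JKX]
2. ∠JKW = 70°  [W on ray KX]
3. ∠KJW = 23°  [△JKW]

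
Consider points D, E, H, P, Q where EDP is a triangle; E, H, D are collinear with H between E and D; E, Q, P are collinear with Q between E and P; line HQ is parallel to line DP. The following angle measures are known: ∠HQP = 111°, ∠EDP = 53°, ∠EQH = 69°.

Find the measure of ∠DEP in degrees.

∠DEP = 58°

1. ∠EHQ = 53°  [HQ∥DP, corresponding at H]
2. ∠HEQ = 58°  [△EHQ]
3. ∠DEP = 58°  [H on ED, Q on EP]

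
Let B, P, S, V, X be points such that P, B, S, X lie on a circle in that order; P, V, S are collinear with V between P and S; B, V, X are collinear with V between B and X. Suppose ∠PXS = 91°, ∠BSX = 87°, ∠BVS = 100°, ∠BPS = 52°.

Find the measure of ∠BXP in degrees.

∠BXP = 39°

1. ∠BPX = 93°  [cyclic PBSX, opposite ∠P+∠S]
2. ∠BVP = 80°  [linear pair at V on PS]
3. ∠PBX = 48°  [△PVB]
4. ∠BXP = 39°  [△PBX]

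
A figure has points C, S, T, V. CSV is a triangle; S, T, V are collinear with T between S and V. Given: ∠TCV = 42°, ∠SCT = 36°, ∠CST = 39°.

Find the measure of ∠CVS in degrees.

1. ∠CTS = 105°  [△CST]
2. ∠CTV = 75°  [linear pair at T on SV]
3. ∠CVT = 63°  [△CTV]
4. ∠CVS = 63°  [T on ray VS]

∠CVS = 63°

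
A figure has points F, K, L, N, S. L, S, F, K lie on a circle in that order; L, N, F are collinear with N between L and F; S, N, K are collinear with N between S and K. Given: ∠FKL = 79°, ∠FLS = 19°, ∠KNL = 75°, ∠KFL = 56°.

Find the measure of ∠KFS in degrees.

∠KFS = 116°

1. ∠FLK = 45°  [△LFK]
2. ∠FKS = 19°  [same arc SF]
3. ∠FSK = 45°  [same arc FK]
4. ∠KFS = 116°  [△SFK]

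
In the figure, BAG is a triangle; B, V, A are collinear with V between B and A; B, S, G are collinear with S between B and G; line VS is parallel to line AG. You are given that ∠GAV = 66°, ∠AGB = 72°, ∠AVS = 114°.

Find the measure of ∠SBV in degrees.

∠SBV = 42°

1. ∠BAG = 66°  [V on ray AB]
2. ∠ABG = 42°  [△BAG]
3. ∠SBV = 42°  [V on BA, S on BG]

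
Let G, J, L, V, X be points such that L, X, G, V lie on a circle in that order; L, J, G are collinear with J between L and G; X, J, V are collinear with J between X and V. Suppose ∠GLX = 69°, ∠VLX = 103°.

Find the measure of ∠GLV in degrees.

∠GLV = 34°

1. ∠GVX = 69°  [same arc XG]
2. ∠VGX = 77°  [cyclic LXGV, opposite ∠L+∠G]
3. ∠GXV = 34°  [△XGV]
4. ∠GLV = 34°  [same arc GV]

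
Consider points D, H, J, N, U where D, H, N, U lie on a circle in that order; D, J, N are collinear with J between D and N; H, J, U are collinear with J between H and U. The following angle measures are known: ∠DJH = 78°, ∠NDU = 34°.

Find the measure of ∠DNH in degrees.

1. ∠HJN = 102°  [linear pair at J on DN]
2. ∠NHU = 34°  [same arc NU]
3. ∠DNH = 44°  [△HJN]

∠DNH = 44°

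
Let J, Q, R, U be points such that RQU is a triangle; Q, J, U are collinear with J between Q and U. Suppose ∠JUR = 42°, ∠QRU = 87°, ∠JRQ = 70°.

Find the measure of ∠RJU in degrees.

∠RJU = 121°

1. ∠QUR = 42°  [J on ray UQ]
2. ∠RQU = 51°  [△RQU]
3. ∠JQR = 51°  [J on ray QU]
4. ∠QJR = 59°  [△RQJ]
5. ∠RJU = 121°  [linear pair at J on QU]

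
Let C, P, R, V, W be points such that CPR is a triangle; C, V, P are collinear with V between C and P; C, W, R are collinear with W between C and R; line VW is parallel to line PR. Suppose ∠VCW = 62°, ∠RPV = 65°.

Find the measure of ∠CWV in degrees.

1. ∠PCR = 62°  [V on CP, W on CR]
2. ∠CPR = 65°  [V on ray PC]
3. ∠CRP = 53°  [△CPR]
4. ∠CWV = 53°  [VW∥PR, corresponding at W]

∠CWV = 53°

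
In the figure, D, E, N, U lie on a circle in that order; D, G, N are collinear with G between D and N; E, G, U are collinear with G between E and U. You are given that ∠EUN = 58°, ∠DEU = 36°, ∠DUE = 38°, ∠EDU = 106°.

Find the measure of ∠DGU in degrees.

1. ∠DNU = 36°  [same arc DU]
2. ∠NGU = 86°  [△NGU]
3. ∠DGU = 94°  [linear pair at G on DN]

∠DGU = 94°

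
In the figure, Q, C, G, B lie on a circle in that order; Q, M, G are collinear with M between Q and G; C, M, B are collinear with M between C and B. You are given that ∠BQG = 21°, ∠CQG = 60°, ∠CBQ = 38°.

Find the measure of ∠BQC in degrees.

∠BQC = 81°

1. ∠BCG = 21°  [same arc GB]
2. ∠CBG = 60°  [same arc CG]
3. ∠BGC = 99°  [△CGB]
4. ∠BQC = 81°  [cyclic QCGB, opposite ∠Q+∠G]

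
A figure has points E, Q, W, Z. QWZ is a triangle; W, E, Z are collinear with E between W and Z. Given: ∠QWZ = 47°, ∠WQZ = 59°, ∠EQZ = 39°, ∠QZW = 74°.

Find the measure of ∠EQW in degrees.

1. ∠EWQ = 47°  [E on ray WZ]
2. ∠EZQ = 74°  [E on ray ZW]
3. ∠QEZ = 67°  [△QEZ]
4. ∠QEW = 113°  [linear pair at E on WZ]
5. ∠EQW = 20°  [△QWE]

∠EQW = 20°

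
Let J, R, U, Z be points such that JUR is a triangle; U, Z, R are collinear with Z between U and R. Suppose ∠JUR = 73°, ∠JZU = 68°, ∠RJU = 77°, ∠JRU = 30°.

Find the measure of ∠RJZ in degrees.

1. ∠JZR = 112°  [linear pair at Z on UR]
2. ∠JRZ = 30°  [Z on ray RU]
3. ∠RJZ = 38°  [△JZR]

∠RJZ = 38°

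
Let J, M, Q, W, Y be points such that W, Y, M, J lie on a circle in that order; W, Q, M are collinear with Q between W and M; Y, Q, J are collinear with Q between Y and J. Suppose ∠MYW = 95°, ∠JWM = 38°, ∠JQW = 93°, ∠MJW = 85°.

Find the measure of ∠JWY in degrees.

∠JWY = 74°

1. ∠JMW = 57°  [△WMJ]
2. ∠WJY = 49°  [△WQJ]
3. ∠JYW = 57°  [same arc WJ]
4. ∠JWY = 74°  [△WYJ]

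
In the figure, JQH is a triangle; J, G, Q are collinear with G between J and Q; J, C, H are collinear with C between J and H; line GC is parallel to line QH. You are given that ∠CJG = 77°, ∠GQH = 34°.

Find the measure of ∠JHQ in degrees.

1. ∠HJQ = 77°  [G on JQ, C on JH]
2. ∠HQJ = 34°  [G on ray QJ]
3. ∠JHQ = 69°  [△JQH]

∠JHQ = 69°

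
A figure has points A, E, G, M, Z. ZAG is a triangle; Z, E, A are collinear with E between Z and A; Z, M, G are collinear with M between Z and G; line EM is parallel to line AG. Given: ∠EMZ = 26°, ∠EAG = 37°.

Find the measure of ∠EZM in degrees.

1. ∠AGZ = 26°  [EM∥AG, corresponding at M]
2. ∠GAZ = 37°  [E on ray AZ]
3. ∠AZG = 117°  [△ZAG]
4. ∠EZM = 117°  [E on ZA, M on ZG]

∠EZM = 117°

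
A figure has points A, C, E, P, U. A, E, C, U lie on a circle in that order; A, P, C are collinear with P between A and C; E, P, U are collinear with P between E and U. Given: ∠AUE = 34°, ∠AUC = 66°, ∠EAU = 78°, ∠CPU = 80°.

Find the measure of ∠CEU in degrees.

∠CEU = 46°

1. ∠ACE = 34°  [same arc AE]
2. ∠APE = 80°  [vertical angles at P]
3. ∠CPE = 100°  [linear pair at P on AC]
4. ∠CEU = 46°  [△EPC]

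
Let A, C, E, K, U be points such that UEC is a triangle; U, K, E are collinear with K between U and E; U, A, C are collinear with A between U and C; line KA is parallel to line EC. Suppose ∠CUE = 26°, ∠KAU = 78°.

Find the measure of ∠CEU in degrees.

∠CEU = 76°

1. ∠AUK = 26°  [K on UE, A on UC]
2. ∠AKU = 76°  [△UKA]
3. ∠CEU = 76°  [KA∥EC, corresponding at K]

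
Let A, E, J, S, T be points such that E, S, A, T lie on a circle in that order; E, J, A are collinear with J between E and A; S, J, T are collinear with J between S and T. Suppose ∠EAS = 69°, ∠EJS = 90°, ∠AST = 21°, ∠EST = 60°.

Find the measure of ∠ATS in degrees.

∠ATS = 30°

1. ∠AJT = 90°  [vertical angles at J]
2. ∠EAT = 60°  [same arc ET]
3. ∠ATS = 30°  [△AJT]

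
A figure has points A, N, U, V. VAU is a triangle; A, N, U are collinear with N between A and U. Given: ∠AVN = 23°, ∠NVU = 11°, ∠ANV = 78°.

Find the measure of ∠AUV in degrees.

∠AUV = 67°

1. ∠UNV = 102°  [linear pair at N on AU]
2. ∠NUV = 67°  [△VNU]
3. ∠AUV = 67°  [N on ray UA]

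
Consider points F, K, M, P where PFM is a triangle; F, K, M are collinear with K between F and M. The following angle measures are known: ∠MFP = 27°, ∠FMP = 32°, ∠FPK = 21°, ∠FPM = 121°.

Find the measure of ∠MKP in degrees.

∠MKP = 48°

1. ∠KFP = 27°  [K on ray FM]
2. ∠FKP = 132°  [△PFK]
3. ∠MKP = 48°  [linear pair at K on FM]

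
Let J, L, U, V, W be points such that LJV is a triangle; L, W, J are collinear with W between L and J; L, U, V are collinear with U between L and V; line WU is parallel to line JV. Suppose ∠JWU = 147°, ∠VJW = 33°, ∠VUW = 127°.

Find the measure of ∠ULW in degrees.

1. ∠LWU = 33°  [linear pair at W on LJ]
2. ∠LUW = 53°  [linear pair at U on LV]
3. ∠ULW = 94°  [△LWU]

∠ULW = 94°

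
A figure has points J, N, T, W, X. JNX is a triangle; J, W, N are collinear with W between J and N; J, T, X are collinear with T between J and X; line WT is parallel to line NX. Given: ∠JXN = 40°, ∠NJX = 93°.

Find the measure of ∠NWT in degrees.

1. ∠JNX = 47°  [△JNX]
2. ∠JWT = 47°  [WT∥NX, corresponding at W]
3. ∠NWT = 133°  [linear pair at W on JN]

∠NWT = 133°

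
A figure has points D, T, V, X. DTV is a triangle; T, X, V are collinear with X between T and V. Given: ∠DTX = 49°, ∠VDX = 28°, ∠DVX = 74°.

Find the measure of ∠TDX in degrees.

1. ∠DXV = 78°  [△DXV]
2. ∠DXT = 102°  [linear pair at X on TV]
3. ∠TDX = 29°  [△DTX]

∠TDX = 29°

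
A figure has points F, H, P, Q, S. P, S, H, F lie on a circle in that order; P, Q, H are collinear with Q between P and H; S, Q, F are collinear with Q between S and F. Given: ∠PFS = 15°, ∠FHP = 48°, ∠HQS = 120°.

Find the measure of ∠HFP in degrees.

∠HFP = 87°

1. ∠FQP = 120°  [vertical angles at Q]
2. ∠FPH = 45°  [△PQF]
3. ∠HFP = 87°  [△PHF]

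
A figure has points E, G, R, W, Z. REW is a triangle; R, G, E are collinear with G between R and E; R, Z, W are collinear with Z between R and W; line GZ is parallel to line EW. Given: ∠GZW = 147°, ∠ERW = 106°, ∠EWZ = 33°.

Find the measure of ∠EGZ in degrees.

∠EGZ = 139°

1. ∠GZR = 33°  [linear pair at Z on RW]
2. ∠GRZ = 106°  [G on RE, Z on RW]
3. ∠RGZ = 41°  [△RGZ]
4. ∠EGZ = 139°  [linear pair at G on RE]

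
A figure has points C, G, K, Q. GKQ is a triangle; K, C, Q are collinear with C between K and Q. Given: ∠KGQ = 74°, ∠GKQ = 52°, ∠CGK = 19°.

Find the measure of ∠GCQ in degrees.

∠GCQ = 71°

1. ∠CKG = 52°  [C on ray KQ]
2. ∠GCK = 109°  [△GKC]
3. ∠GCQ = 71°  [linear pair at C on KQ]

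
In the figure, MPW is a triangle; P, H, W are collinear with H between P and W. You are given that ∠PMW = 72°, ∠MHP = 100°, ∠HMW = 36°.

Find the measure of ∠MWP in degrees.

1. ∠MHW = 80°  [linear pair at H on PW]
2. ∠HWM = 64°  [△MHW]
3. ∠MWP = 64°  [H on ray WP]

∠MWP = 64°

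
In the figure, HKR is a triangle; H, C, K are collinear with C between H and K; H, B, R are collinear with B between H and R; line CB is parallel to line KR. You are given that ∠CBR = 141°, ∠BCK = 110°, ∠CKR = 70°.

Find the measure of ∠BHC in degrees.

1. ∠CBH = 39°  [linear pair at B on HR]
2. ∠BCH = 70°  [linear pair at C on HK]
3. ∠BHC = 71°  [△HCB]

∠BHC = 71°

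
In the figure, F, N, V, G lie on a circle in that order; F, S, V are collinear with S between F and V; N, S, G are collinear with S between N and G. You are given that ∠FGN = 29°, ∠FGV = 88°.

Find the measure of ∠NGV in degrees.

∠NGV = 59°

1. ∠FVN = 29°  [same arc FN]
2. ∠FNV = 92°  [cyclic FNVG, opposite ∠N+∠G]
3. ∠NFV = 59°  [△FNV]
4. ∠NGV = 59°  [same arc NV]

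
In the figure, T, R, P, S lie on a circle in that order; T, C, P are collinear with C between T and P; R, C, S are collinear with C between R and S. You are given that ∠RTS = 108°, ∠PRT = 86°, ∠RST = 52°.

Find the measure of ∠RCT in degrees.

∠RCT = 118°

1. ∠SRT = 20°  [△TRS]
2. ∠RPT = 52°  [same arc TR]
3. ∠PTR = 42°  [△TRP]
4. ∠RCT = 118°  [△TCR]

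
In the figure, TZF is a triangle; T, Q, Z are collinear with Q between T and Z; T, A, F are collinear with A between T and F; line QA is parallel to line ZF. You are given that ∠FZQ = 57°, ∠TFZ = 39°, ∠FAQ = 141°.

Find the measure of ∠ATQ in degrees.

1. ∠FZT = 57°  [Q on ray ZT]
2. ∠FTZ = 84°  [△TZF]
3. ∠ATQ = 84°  [Q on TZ, A on TF]

∠ATQ = 84°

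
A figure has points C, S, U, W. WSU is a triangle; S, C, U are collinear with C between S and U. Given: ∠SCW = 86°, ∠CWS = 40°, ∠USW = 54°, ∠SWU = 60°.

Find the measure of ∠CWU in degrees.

1. ∠UCW = 94°  [linear pair at C on SU]
2. ∠SUW = 66°  [△WSU]
3. ∠CUW = 66°  [C on ray US]
4. ∠CWU = 20°  [△WCU]

∠CWU = 20°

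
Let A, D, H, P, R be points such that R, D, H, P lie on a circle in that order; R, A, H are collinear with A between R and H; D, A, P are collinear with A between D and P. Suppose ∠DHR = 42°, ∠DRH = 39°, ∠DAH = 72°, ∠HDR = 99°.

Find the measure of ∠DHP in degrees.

∠DHP = 75°

1. ∠HDP = 66°  [△DAH]
2. ∠DPH = 39°  [same arc DH]
3. ∠DHP = 75°  [△DHP]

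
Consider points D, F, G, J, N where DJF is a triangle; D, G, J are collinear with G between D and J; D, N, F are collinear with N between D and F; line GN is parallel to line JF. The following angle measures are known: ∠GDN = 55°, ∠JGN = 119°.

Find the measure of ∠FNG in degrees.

∠FNG = 116°

1. ∠DGN = 61°  [linear pair at G on DJ]
2. ∠DNG = 64°  [△DGN]
3. ∠FNG = 116°  [linear pair at N on DF]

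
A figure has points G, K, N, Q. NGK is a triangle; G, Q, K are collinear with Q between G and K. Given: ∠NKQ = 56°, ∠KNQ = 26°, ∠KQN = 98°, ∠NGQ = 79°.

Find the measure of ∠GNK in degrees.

∠GNK = 45°

1. ∠GKN = 56°  [Q on ray KG]
2. ∠KGN = 79°  [Q on ray GK]
3. ∠GNK = 45°  [△NGK]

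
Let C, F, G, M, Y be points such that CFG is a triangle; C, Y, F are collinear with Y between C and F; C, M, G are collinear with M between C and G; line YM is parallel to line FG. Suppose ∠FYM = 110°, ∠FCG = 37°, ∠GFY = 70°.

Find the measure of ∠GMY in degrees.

∠GMY = 107°

1. ∠CYM = 70°  [linear pair at Y on CF]
2. ∠MCY = 37°  [Y on CF, M on CG]
3. ∠CMY = 73°  [△CYM]
4. ∠GMY = 107°  [linear pair at M on CG]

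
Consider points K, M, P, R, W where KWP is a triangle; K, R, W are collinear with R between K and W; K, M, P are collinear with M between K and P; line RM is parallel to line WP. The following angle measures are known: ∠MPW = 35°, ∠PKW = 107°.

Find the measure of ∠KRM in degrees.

∠KRM = 38°

1. ∠KPW = 35°  [M on ray PK]
2. ∠KWP = 38°  [△KWP]
3. ∠KRM = 38°  [RM∥WP, corresponding at R]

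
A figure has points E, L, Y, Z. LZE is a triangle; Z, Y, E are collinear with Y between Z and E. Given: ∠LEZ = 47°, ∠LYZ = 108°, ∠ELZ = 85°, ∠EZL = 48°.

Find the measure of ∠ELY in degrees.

∠ELY = 61°

1. ∠LEY = 47°  [Y on ray EZ]
2. ∠EYL = 72°  [linear pair at Y on ZE]
3. ∠ELY = 61°  [△LYE]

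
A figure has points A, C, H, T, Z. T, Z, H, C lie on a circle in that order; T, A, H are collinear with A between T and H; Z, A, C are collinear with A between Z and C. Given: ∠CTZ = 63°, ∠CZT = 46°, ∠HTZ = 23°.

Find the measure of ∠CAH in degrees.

1. ∠CHT = 46°  [same arc TC]
2. ∠HCZ = 23°  [same arc ZH]
3. ∠CAH = 111°  [△HAC]

∠CAH = 111°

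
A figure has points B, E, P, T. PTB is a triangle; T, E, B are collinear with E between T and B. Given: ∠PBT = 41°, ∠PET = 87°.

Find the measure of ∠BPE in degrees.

∠BPE = 46°

1. ∠EBP = 41°  [E on ray BT]
2. ∠BEP = 93°  [linear pair at E on TB]
3. ∠BPE = 46°  [△PEB]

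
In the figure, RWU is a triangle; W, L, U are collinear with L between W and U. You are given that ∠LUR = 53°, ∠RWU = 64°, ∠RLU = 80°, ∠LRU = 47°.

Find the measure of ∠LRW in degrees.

∠LRW = 16°

1. ∠LWR = 64°  [L on ray WU]
2. ∠RLW = 100°  [linear pair at L on WU]
3. ∠LRW = 16°  [△RWL]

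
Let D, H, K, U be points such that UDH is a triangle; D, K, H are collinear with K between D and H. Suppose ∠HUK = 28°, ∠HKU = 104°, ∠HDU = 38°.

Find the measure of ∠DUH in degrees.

1. ∠KHU = 48°  [△UKH]
2. ∠DHU = 48°  [K on ray HD]
3. ∠DUH = 94°  [△UDH]

∠DUH = 94°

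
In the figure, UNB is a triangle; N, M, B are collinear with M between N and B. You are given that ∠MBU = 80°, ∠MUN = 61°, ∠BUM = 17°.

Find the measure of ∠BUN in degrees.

∠BUN = 78°

1. ∠BMU = 83°  [△UMB]
2. ∠NBU = 80°  [M on ray BN]
3. ∠NMU = 97°  [linear pair at M on NB]
4. ∠MNU = 22°  [△UNM]
5. ∠BNU = 22°  [M on ray NB]
6. ∠BUN = 78°  [△UNB]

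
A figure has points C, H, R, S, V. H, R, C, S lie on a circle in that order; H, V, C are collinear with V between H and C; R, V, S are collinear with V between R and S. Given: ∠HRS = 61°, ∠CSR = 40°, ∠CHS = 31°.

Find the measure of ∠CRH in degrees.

∠CRH = 92°

1. ∠HCS = 61°  [same arc HS]
2. ∠CSH = 88°  [△HCS]
3. ∠CRH = 92°  [cyclic HRCS, opposite ∠R+∠S]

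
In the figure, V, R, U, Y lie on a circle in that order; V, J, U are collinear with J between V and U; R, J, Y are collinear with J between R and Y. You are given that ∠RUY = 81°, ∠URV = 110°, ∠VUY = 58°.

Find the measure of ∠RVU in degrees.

∠RVU = 47°

1. ∠RVY = 99°  [cyclic VRUY, opposite ∠V+∠U]
2. ∠VRY = 58°  [same arc VY]
3. ∠RYV = 23°  [△VRY]
4. ∠RUV = 23°  [same arc VR]
5. ∠RVU = 47°  [△VRU]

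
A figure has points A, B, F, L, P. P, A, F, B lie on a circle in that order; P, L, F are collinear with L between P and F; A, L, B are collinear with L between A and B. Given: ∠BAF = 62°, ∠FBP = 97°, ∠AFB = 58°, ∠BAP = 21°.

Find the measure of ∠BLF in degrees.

∠BLF = 99°

1. ∠BPF = 62°  [same arc FB]
2. ∠ABF = 60°  [△AFB]
3. ∠BFP = 21°  [△PFB]
4. ∠BLF = 99°  [△FLB]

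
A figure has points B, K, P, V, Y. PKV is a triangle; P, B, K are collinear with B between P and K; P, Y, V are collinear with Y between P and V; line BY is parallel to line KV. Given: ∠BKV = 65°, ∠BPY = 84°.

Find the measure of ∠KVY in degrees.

∠KVY = 31°

1. ∠PKV = 65°  [B on ray KP]
2. ∠KPV = 84°  [B on PK, Y on PV]
3. ∠KVP = 31°  [△PKV]
4. ∠KVY = 31°  [Y on ray VP]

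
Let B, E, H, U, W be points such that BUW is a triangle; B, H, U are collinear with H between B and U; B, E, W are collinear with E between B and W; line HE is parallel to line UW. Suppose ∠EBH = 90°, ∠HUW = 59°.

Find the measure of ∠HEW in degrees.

∠HEW = 149°

1. ∠UBW = 90°  [H on BU, E on BW]
2. ∠BUW = 59°  [H on ray UB]
3. ∠BWU = 31°  [△BUW]
4. ∠BEH = 31°  [HE∥UW, corresponding at E]
5. ∠HEW = 149°  [linear pair at E on BW]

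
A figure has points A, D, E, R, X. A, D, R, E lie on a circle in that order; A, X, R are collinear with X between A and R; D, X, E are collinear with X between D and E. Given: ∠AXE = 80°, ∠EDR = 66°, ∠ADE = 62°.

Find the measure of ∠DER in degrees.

1. ∠EXR = 100°  [linear pair at X on AR]
2. ∠ARE = 62°  [same arc AE]
3. ∠DER = 18°  [△RXE]

∠DER = 18°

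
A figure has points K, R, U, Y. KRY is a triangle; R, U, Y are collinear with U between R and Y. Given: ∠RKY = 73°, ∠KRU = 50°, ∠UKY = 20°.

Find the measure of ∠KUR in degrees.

1. ∠KRY = 50°  [U on ray RY]
2. ∠KYR = 57°  [△KRY]
3. ∠KYU = 57°  [U on ray YR]
4. ∠KUY = 103°  [△KUY]
5. ∠KUR = 77°  [linear pair at U on RY]

∠KUR = 77°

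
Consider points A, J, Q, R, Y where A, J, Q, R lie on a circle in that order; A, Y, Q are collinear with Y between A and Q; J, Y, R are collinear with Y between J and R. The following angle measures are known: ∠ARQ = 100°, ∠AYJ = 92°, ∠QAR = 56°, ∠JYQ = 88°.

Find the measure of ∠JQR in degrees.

∠JQR = 60°

1. ∠AQR = 24°  [△AQR]
2. ∠QYR = 92°  [vertical angles at Y]
3. ∠QJR = 56°  [same arc QR]
4. ∠JRQ = 64°  [△QYR]
5. ∠JQR = 60°  [△JQR]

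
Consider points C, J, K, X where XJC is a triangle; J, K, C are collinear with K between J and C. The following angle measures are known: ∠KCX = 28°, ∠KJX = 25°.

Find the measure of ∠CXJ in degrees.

∠CXJ = 127°

1. ∠JCX = 28°  [K on ray CJ]
2. ∠CJX = 25°  [K on ray JC]
3. ∠CXJ = 127°  [△XJC]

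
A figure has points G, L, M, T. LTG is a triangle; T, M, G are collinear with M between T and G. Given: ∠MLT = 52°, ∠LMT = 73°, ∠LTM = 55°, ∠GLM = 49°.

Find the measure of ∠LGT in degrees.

1. ∠GML = 107°  [linear pair at M on TG]
2. ∠LGM = 24°  [△LMG]
3. ∠LGT = 24°  [M on ray GT]

∠LGT = 24°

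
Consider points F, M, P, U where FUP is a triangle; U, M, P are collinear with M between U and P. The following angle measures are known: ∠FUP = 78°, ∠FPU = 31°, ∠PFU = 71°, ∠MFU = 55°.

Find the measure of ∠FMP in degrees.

∠FMP = 133°

1. ∠FUM = 78°  [M on ray UP]
2. ∠FMU = 47°  [△FUM]
3. ∠FMP = 133°  [linear pair at M on UP]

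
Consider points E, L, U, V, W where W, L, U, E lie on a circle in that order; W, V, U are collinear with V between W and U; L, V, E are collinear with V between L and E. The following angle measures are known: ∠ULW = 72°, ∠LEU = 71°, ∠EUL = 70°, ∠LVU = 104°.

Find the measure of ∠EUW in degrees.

∠EUW = 33°

1. ∠LWU = 71°  [same arc LU]
2. ∠LVW = 76°  [linear pair at V on WU]
3. ∠ELW = 33°  [△WVL]
4. ∠EUW = 33°  [same arc WE]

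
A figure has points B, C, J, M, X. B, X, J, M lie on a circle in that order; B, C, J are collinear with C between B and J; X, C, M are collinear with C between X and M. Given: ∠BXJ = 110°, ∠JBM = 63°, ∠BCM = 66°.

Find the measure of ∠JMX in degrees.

∠JMX = 19°

1. ∠BMJ = 70°  [cyclic BXJM, opposite ∠X+∠M]
2. ∠BJM = 47°  [△BJM]
3. ∠JCM = 114°  [linear pair at C on BJ]
4. ∠JMX = 19°  [△JCM]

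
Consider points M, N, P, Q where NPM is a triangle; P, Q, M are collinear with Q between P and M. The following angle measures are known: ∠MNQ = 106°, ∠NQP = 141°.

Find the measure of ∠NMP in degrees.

1. ∠MQN = 39°  [linear pair at Q on PM]
2. ∠NMQ = 35°  [△NQM]
3. ∠NMP = 35°  [Q on ray MP]

∠NMP = 35°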